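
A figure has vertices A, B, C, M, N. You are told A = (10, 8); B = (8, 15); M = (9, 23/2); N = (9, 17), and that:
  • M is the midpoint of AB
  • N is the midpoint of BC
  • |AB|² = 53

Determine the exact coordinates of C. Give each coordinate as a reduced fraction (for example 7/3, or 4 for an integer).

1. C_x = 10  [C = 2·N−B = 2·(9, 17)−(8, 15)]
2. C_y = 19  [C = 2·N−B = 2·(9, 17)−(8, 15)]
   so C = (10, 19)

C = (10, 19)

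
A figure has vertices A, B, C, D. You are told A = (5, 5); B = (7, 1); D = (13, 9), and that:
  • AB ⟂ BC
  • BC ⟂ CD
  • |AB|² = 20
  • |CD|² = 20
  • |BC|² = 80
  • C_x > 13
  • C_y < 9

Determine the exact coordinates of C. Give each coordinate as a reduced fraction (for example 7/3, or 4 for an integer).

C = (15, 5)

1. C_x = 15  [[AB ⟂ BC ⇒ 2x-4y-10=0] ∩ [|C−(13, 9)|²=20]]
2. C_y = 5  [[AB ⟂ BC ⇒ 2x-4y-10=0] ∩ [|C−(13, 9)|²=20]]
   so C = (15, 5)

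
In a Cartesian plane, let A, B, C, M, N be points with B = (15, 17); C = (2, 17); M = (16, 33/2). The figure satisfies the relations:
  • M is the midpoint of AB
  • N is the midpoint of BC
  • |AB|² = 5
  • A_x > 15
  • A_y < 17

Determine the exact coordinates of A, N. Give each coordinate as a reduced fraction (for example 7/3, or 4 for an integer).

1. A_x = 17  [A = 2·M−B = 2·(16, 33/2)−(15, 17)]
2. A_y = 16  [A = 2·M−B = 2·(16, 33/2)−(15, 17)]
   so A = (17, 16)
3. N_x = 17/2  [2·N = B+C = (15, 17)+(2, 17)]
4. N_y = 17  [2·N = B+C = (15, 17)+(2, 17)]
   so N = (17/2, 17)

A = (17, 16)
N = (17/2, 17)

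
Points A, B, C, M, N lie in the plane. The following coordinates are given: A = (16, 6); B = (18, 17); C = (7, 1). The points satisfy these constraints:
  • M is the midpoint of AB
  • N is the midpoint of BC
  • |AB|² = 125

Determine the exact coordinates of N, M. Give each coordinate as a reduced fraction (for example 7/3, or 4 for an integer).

N = (25/2, 9)
M = (17, 23/2)

1. M_x = 17  [2·M = A+B = (16, 6)+(18, 17)]
2. M_y = 23/2  [2·M = A+B = (16, 6)+(18, 17)]
   so M = (17, 23/2)
3. N_x = 25/2  [2·N = B+C = (18, 17)+(7, 1)]
4. N_y = 9  [2·N = B+C = (18, 17)+(7, 1)]
   so N = (25/2, 9)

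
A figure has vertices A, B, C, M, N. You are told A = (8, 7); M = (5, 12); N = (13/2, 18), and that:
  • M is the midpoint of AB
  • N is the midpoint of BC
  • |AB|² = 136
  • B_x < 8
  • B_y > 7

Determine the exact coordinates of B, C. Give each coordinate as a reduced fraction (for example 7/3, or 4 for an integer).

1. B_x = 2  [B = 2·M−A = 2·(5, 12)−(8, 7)]
2. B_y = 17  [B = 2·M−A = 2·(5, 12)−(8, 7)]
   so B = (2, 17)
3. C_x = 11  [C = 2·N−B = 2·(13/2, 18)−(2, 17)]
4. C_y = 19  [C = 2·N−B = 2·(13/2, 18)−(2, 17)]
   so C = (11, 19)

B = (2, 17)
C = (11, 19)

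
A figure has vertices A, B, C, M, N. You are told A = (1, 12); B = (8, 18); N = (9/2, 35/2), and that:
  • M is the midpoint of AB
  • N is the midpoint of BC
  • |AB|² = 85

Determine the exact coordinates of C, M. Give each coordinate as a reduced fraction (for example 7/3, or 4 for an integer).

C = (1, 17)
M = (9/2, 15)

1. M_x = 9/2  [2·M = A+B = (1, 12)+(8, 18)]
2. M_y = 15  [2·M = A+B = (1, 12)+(8, 18)]
   so M = (9/2, 15)
3. C_x = 1  [C = 2·N−B = 2·(9/2, 35/2)−(8, 18)]
4. C_y = 17  [C = 2·N−B = 2·(9/2, 35/2)−(8, 18)]
   so C = (1, 17)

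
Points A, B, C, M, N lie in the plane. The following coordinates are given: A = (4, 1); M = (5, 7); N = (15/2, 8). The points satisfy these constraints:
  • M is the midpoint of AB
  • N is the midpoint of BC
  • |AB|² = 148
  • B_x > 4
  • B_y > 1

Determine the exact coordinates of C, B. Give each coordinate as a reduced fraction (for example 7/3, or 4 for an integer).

C = (9, 3)
B = (6, 13)

1. B_x = 6  [B = 2·M−A = 2·(5, 7)−(4, 1)]
2. B_y = 13  [B = 2·M−A = 2·(5, 7)−(4, 1)]
   so B = (6, 13)
3. C_x = 9  [C = 2·N−B = 2·(15/2, 8)−(6, 13)]
4. C_y = 3  [C = 2·N−B = 2·(15/2, 8)−(6, 13)]
   so C = (9, 3)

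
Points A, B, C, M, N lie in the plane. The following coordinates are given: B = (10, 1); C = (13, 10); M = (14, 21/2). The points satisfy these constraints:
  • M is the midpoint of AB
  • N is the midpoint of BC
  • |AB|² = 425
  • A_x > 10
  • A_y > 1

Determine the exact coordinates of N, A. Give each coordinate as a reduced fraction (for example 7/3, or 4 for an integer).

N = (23/2, 11/2)
A = (18, 20)

1. A_x = 18  [A = 2·M−B = 2·(14, 21/2)−(10, 1)]
2. A_y = 20  [A = 2·M−B = 2·(14, 21/2)−(10, 1)]
   so A = (18, 20)
3. N_x = 23/2  [2·N = B+C = (10, 1)+(13, 10)]
4. N_y = 11/2  [2·N = B+C = (10, 1)+(13, 10)]
   so N = (23/2, 11/2)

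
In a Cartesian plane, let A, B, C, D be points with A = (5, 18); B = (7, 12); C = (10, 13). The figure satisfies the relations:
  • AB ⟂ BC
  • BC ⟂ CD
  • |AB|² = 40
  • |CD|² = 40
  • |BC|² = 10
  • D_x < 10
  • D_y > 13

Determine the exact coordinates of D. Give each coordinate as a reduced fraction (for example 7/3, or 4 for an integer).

1. D_x = 8  [[BC ⟂ CD ⇒ 3x+1y-43=0] ∩ [|D−(10, 13)|²=40]]
2. D_y = 19  [[BC ⟂ CD ⇒ 3x+1y-43=0] ∩ [|D−(10, 13)|²=40]]
   so D = (8, 19)

D = (8, 19)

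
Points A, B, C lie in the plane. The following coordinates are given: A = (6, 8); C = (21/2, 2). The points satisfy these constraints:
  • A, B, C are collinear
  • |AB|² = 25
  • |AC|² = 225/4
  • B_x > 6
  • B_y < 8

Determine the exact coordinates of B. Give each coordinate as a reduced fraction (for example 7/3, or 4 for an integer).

1. B_x = 9  [[A, B, C are collinear ⇒ -6x-9/2y+72=0] ∩ [|B−(6, 8)|²=25]]
2. B_y = 4  [[A, B, C are collinear ⇒ -6x-9/2y+72=0] ∩ [|B−(6, 8)|²=25]]
   so B = (9, 4)

B = (9, 4)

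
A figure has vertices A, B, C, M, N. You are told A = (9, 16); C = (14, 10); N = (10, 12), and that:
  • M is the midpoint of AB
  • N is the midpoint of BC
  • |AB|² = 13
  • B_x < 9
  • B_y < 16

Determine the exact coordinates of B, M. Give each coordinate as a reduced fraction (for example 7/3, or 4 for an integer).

1. B_x = 6  [B = 2·N−C = 2·(10, 12)−(14, 10)]
2. B_y = 14  [B = 2·N−C = 2·(10, 12)−(14, 10)]
   so B = (6, 14)
3. M_x = 15/2  [2·M = A+B = (9, 16)+(6, 14)]
4. M_y = 15  [2·M = A+B = (9, 16)+(6, 14)]
   so M = (15/2, 15)

B = (6, 14)
M = (15/2, 15)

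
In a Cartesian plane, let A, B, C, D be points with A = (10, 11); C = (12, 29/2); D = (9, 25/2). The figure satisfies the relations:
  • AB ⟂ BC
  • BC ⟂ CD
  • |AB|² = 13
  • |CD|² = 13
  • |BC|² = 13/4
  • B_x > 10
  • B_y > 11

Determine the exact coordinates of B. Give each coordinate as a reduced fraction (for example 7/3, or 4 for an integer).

1. B_x = 13  [[BC ⟂ CD ⇒ 3x+2y-65=0] ∩ [|B−(10, 11)|²=13]]
2. B_y = 13  [[BC ⟂ CD ⇒ 3x+2y-65=0] ∩ [|B−(10, 11)|²=13]]
   so B = (13, 13)

B = (13, 13)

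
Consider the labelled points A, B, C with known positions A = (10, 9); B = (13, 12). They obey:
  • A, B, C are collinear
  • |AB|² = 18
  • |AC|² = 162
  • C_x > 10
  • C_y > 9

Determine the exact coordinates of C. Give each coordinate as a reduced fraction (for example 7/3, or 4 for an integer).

C = (19, 18)

1. C_x = 19  [[A, B, C are collinear ⇒ -3x+3y+3=0] ∩ [|C−(10, 9)|²=162]]
2. C_y = 18  [[A, B, C are collinear ⇒ -3x+3y+3=0] ∩ [|C−(10, 9)|²=162]]
   so C = (19, 18)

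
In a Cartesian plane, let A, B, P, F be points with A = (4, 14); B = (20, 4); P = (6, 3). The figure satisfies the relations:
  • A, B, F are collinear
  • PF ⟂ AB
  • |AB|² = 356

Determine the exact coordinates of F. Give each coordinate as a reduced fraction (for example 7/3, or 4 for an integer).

1. F_x = 924/89  [[A, B, F are collinear ⇒ 10x+16y-264=0] ∩ [PF ⟂ AB ⇒ 16x-10y-66=0]]
2. F_y = 891/89  [[A, B, F are collinear ⇒ 10x+16y-264=0] ∩ [PF ⟂ AB ⇒ 16x-10y-66=0]]
   so F = (924/89, 891/89)

F = (924/89, 891/89)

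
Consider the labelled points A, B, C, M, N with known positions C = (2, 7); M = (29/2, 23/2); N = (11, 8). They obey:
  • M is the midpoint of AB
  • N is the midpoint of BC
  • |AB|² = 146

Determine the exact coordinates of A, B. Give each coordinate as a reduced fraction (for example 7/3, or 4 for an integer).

A = (9, 14)
B = (20, 9)

1. B_x = 20  [B = 2·N−C = 2·(11, 8)−(2, 7)]
2. B_y = 9  [B = 2·N−C = 2·(11, 8)−(2, 7)]
   so B = (20, 9)
3. A_x = 9  [A = 2·M−B = 2·(29/2, 23/2)−(20, 9)]
4. A_y = 14  [A = 2·M−B = 2·(29/2, 23/2)−(20, 9)]
   so A = (9, 14)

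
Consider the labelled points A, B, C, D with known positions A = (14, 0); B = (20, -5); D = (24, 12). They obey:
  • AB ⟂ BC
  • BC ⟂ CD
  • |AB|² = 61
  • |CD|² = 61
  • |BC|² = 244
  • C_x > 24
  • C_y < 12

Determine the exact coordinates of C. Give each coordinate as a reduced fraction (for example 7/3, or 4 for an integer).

1. C_x = 30  [[AB ⟂ BC ⇒ 6x-5y-145=0] ∩ [|C−(24, 12)|²=61]]
2. C_y = 7  [[AB ⟂ BC ⇒ 6x-5y-145=0] ∩ [|C−(24, 12)|²=61]]
   so C = (30, 7)

C = (30, 7)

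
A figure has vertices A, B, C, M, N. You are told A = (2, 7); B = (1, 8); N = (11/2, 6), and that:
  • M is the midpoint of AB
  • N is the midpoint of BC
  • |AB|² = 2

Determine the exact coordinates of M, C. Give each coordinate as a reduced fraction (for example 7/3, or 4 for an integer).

M = (3/2, 15/2)
C = (10, 4)

1. M_x = 3/2  [2·M = A+B = (2, 7)+(1, 8)]
2. M_y = 15/2  [2·M = A+B = (2, 7)+(1, 8)]
   so M = (3/2, 15/2)
3. C_x = 10  [C = 2·N−B = 2·(11/2, 6)−(1, 8)]
4. C_y = 4  [C = 2·N−B = 2·(11/2, 6)−(1, 8)]
   so C = (10, 4)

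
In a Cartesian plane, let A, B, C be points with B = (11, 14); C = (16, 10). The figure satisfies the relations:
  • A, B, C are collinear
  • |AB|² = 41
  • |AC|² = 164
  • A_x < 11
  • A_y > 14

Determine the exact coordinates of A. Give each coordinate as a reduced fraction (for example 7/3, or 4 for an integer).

A = (6, 18)

1. A_x = 6  [[A, B, C are collinear ⇒ 4x+5y-114=0] ∩ [|A−(11, 14)|²=41]]
2. A_y = 18  [[A, B, C are collinear ⇒ 4x+5y-114=0] ∩ [|A−(11, 14)|²=41]]
   so A = (6, 18)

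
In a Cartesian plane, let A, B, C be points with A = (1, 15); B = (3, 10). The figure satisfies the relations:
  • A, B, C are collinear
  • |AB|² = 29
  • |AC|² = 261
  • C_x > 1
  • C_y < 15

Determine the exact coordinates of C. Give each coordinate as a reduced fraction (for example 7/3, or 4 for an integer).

1. C_x = 7  [[A, B, C are collinear ⇒ 5x+2y-35=0] ∩ [|C−(1, 15)|²=261]]
2. C_y = 0  [[A, B, C are collinear ⇒ 5x+2y-35=0] ∩ [|C−(1, 15)|²=261]]
   so C = (7, 0)

C = (7, 0)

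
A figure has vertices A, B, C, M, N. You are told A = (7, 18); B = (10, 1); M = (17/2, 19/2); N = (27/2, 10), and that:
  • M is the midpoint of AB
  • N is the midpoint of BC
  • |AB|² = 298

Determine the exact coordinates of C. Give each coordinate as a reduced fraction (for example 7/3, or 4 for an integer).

1. C_x = 17  [C = 2·N−B = 2·(27/2, 10)−(10, 1)]
2. C_y = 19  [C = 2·N−B = 2·(27/2, 10)−(10, 1)]
   so C = (17, 19)

C = (17, 19)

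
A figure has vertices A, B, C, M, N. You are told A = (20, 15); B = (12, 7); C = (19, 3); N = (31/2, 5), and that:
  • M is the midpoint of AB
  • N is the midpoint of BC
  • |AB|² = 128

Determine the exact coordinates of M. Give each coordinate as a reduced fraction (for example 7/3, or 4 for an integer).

M = (16, 11)

1. M_x = 16  [2·M = A+B = (20, 15)+(12, 7)]
2. M_y = 11  [2·M = A+B = (20, 15)+(12, 7)]
   so M = (16, 11)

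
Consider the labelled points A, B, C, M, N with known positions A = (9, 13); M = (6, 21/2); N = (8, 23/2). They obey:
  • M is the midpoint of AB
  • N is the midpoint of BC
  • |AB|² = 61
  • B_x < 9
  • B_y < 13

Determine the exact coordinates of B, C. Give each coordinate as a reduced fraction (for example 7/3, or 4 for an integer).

B = (3, 8)
C = (13, 15)

1. B_x = 3  [B = 2·M−A = 2·(6, 21/2)−(9, 13)]
2. B_y = 8  [B = 2·M−A = 2·(6, 21/2)−(9, 13)]
   so B = (3, 8)
3. C_x = 13  [C = 2·N−B = 2·(8, 23/2)−(3, 8)]
4. C_y = 15  [C = 2·N−B = 2·(8, 23/2)−(3, 8)]
   so C = (13, 15)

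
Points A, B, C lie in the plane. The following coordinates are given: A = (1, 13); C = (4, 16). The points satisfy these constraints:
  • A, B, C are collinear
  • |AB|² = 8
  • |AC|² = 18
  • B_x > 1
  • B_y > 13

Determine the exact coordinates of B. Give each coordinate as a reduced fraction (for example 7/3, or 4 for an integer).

1. B_x = 3  [[A, B, C are collinear ⇒ 3x-3y+36=0] ∩ [|B−(1, 13)|²=8]]
2. B_y = 15  [[A, B, C are collinear ⇒ 3x-3y+36=0] ∩ [|B−(1, 13)|²=8]]
   so B = (3, 15)

B = (3, 15)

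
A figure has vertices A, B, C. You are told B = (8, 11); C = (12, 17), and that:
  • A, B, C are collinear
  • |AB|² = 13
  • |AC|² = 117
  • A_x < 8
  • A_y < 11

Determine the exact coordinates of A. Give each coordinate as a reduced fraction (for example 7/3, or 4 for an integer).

1. A_x = 6  [[A, B, C are collinear ⇒ -6x+4y+4=0] ∩ [|A−(8, 11)|²=13]]
2. A_y = 8  [[A, B, C are collinear ⇒ -6x+4y+4=0] ∩ [|A−(8, 11)|²=13]]
   so A = (6, 8)

A = (6, 8)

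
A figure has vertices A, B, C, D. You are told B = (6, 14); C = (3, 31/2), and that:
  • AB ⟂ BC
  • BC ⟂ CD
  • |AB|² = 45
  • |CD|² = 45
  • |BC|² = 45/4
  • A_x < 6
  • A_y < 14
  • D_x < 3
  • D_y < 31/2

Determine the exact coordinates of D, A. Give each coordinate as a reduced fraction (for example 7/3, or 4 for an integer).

D = (0, 19/2)
A = (3, 8)

1. D_x = 0  [[BC ⟂ CD ⇒ -3x+3/2y-57/4=0] ∩ [|D−(3, 31/2)|²=45]]
2. D_y = 19/2  [[BC ⟂ CD ⇒ -3x+3/2y-57/4=0] ∩ [|D−(3, 31/2)|²=45]]
   so D = (0, 19/2)
3. A_x = 3  [[AB ⟂ BC ⇒ 3x-3/2y+3=0] ∩ [|A−(6, 14)|²=45]]
4. A_y = 8  [[AB ⟂ BC ⇒ 3x-3/2y+3=0] ∩ [|A−(6, 14)|²=45]]
   so A = (3, 8)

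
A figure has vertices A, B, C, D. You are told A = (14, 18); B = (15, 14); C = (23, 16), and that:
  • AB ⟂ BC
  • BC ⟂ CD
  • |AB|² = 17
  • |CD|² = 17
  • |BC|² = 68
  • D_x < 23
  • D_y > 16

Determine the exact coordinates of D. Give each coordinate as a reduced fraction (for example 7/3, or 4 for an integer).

D = (22, 20)

1. D_x = 22  [[BC ⟂ CD ⇒ 8x+2y-216=0] ∩ [|D−(23, 16)|²=17]]
2. D_y = 20  [[BC ⟂ CD ⇒ 8x+2y-216=0] ∩ [|D−(23, 16)|²=17]]
   so D = (22, 20)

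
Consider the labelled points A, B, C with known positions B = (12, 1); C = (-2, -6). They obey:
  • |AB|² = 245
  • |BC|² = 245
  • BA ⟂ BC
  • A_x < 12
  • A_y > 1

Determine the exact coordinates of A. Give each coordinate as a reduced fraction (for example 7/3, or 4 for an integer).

A = (5, 15)

1. A_x = 5  [[BA ⟂ BC ⇒ -14x-7y+175=0] ∩ [|A−(12, 1)|²=245]]
2. A_y = 15  [[BA ⟂ BC ⇒ -14x-7y+175=0] ∩ [|A−(12, 1)|²=245]]
   so A = (5, 15)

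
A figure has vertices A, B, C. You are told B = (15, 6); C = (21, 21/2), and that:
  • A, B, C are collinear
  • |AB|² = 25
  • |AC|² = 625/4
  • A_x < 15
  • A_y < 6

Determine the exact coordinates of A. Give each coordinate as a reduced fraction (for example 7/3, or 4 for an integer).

A = (11, 3)

1. A_x = 11  [[A, B, C are collinear ⇒ -9/2x+6y+63/2=0] ∩ [|A−(15, 6)|²=25]]
2. A_y = 3  [[A, B, C are collinear ⇒ -9/2x+6y+63/2=0] ∩ [|A−(15, 6)|²=25]]
   so A = (11, 3)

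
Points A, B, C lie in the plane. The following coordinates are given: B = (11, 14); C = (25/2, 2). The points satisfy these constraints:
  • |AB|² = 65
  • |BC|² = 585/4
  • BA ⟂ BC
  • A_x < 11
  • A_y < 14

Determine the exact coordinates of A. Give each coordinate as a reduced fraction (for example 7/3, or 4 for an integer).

A = (3, 13)

1. A_x = 3  [[BA ⟂ BC ⇒ 3/2x-12y+303/2=0] ∩ [|A−(11, 14)|²=65]]
2. A_y = 13  [[BA ⟂ BC ⇒ 3/2x-12y+303/2=0] ∩ [|A−(11, 14)|²=65]]
   so A = (3, 13)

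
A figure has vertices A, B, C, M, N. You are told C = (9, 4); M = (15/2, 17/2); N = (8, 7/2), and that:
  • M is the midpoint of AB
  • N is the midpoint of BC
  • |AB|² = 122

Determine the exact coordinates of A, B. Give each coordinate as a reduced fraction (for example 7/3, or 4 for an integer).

1. B_x = 7  [B = 2·N−C = 2·(8, 7/2)−(9, 4)]
2. B_y = 3  [B = 2·N−C = 2·(8, 7/2)−(9, 4)]
   so B = (7, 3)
3. A_x = 8  [A = 2·M−B = 2·(15/2, 17/2)−(7, 3)]
4. A_y = 14  [A = 2·M−B = 2·(15/2, 17/2)−(7, 3)]
   so A = (8, 14)

A = (8, 14)
B = (7, 3)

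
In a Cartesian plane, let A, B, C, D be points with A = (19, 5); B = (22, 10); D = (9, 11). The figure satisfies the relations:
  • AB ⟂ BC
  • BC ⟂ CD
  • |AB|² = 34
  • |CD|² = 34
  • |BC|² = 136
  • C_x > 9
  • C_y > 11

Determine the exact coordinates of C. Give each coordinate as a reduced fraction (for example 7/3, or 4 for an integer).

1. C_x = 12  [[AB ⟂ BC ⇒ 3x+5y-116=0] ∩ [|C−(9, 11)|²=34]]
2. C_y = 16  [[AB ⟂ BC ⇒ 3x+5y-116=0] ∩ [|C−(9, 11)|²=34]]
   so C = (12, 16)

C = (12, 16)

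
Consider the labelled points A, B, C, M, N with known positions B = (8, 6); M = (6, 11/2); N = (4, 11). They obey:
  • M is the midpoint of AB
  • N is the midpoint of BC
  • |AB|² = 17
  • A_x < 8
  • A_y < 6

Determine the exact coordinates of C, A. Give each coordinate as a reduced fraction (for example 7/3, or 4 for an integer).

C = (0, 16)
A = (4, 5)

1. A_x = 4  [A = 2·M−B = 2·(6, 11/2)−(8, 6)]
2. A_y = 5  [A = 2·M−B = 2·(6, 11/2)−(8, 6)]
   so A = (4, 5)
3. C_x = 0  [C = 2·N−B = 2·(4, 11)−(8, 6)]
4. C_y = 16  [C = 2·N−B = 2·(4, 11)−(8, 6)]
   so C = (0, 16)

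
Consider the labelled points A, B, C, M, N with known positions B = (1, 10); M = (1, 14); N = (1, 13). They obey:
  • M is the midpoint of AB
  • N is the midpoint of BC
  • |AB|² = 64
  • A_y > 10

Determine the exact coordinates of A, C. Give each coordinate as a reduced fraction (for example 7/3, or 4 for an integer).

A = (1, 18)
C = (1, 16)

1. A_x = 1  [A = 2·M−B = 2·(1, 14)−(1, 10)]
2. A_y = 18  [A = 2·M−B = 2·(1, 14)−(1, 10)]
   so A = (1, 18)
3. C_x = 1  [C = 2·N−B = 2·(1, 13)−(1, 10)]
4. C_y = 16  [C = 2·N−B = 2·(1, 13)−(1, 10)]
   so C = (1, 16)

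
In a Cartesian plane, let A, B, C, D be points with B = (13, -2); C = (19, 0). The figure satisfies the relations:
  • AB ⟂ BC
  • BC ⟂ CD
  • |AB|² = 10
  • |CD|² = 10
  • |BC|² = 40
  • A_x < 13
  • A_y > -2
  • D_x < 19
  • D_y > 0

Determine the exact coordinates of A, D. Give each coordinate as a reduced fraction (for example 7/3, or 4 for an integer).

1. A_x = 12  [[AB ⟂ BC ⇒ -6x-2y+74=0] ∩ [|A−(13, -2)|²=10]]
2. A_y = 1  [[AB ⟂ BC ⇒ -6x-2y+74=0] ∩ [|A−(13, -2)|²=10]]
   so A = (12, 1)
3. D_x = 18  [[BC ⟂ CD ⇒ 6x+2y-114=0] ∩ [|D−(19, 0)|²=10]]
4. D_y = 3  [[BC ⟂ CD ⇒ 6x+2y-114=0] ∩ [|D−(19, 0)|²=10]]
   so D = (18, 3)

A = (12, 1)
D = (18, 3)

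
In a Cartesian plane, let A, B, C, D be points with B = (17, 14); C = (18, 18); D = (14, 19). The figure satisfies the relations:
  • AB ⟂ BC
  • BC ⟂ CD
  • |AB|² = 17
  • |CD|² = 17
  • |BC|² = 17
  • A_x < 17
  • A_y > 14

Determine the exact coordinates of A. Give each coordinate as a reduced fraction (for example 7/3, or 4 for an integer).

A = (13, 15)

1. A_x = 13  [[AB ⟂ BC ⇒ -1x-4y+73=0] ∩ [|A−(17, 14)|²=17]]
2. A_y = 15  [[AB ⟂ BC ⇒ -1x-4y+73=0] ∩ [|A−(17, 14)|²=17]]
   so A = (13, 15)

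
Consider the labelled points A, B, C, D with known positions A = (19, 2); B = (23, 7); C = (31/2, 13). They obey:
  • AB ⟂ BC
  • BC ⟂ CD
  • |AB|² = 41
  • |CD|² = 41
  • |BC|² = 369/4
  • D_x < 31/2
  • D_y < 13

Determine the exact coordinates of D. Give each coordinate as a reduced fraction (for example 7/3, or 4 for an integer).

D = (23/2, 8)

1. D_x = 23/2  [[BC ⟂ CD ⇒ -15/2x+6y+153/4=0] ∩ [|D−(31/2, 13)|²=41]]
2. D_y = 8  [[BC ⟂ CD ⇒ -15/2x+6y+153/4=0] ∩ [|D−(31/2, 13)|²=41]]
   so D = (23/2, 8)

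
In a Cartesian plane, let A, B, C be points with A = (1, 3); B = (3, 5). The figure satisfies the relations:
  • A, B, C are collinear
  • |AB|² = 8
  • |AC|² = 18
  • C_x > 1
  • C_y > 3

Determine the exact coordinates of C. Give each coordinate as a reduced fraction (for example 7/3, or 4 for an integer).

C = (4, 6)

1. C_x = 4  [[A, B, C are collinear ⇒ -2x+2y-4=0] ∩ [|C−(1, 3)|²=18]]
2. C_y = 6  [[A, B, C are collinear ⇒ -2x+2y-4=0] ∩ [|C−(1, 3)|²=18]]
   so C = (4, 6)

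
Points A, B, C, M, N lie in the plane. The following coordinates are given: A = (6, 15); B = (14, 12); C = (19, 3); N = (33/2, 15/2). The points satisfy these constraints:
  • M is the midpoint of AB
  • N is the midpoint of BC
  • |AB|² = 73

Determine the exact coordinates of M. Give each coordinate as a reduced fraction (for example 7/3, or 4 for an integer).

M = (10, 27/2)

1. M_x = 10  [2·M = A+B = (6, 15)+(14, 12)]
2. M_y = 27/2  [2·M = A+B = (6, 15)+(14, 12)]
   so M = (10, 27/2)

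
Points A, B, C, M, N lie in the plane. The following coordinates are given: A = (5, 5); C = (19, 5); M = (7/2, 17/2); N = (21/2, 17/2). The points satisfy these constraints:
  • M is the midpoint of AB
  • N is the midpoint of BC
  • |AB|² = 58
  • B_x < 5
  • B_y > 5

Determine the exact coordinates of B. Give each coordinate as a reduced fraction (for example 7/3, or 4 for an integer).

1. B_x = 2  [B = 2·M−A = 2·(7/2, 17/2)−(5, 5)]
2. B_y = 12  [B = 2·M−A = 2·(7/2, 17/2)−(5, 5)]
   so B = (2, 12)

B = (2, 12)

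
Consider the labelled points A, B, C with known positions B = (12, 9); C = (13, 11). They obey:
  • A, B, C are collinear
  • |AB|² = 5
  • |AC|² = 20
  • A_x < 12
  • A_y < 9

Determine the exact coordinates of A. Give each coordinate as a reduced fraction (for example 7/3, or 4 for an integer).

A = (11, 7)

1. A_x = 11  [[A, B, C are collinear ⇒ -2x+1y+15=0] ∩ [|A−(12, 9)|²=5]]
2. A_y = 7  [[A, B, C are collinear ⇒ -2x+1y+15=0] ∩ [|A−(12, 9)|²=5]]
   so A = (11, 7)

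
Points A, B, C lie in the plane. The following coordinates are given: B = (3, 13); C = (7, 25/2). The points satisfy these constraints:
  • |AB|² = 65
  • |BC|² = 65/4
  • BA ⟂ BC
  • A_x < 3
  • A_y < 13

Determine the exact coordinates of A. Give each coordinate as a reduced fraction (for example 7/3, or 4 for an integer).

A = (2, 5)

1. A_x = 2  [[BA ⟂ BC ⇒ 4x-1/2y-11/2=0] ∩ [|A−(3, 13)|²=65]]
2. A_y = 5  [[BA ⟂ BC ⇒ 4x-1/2y-11/2=0] ∩ [|A−(3, 13)|²=65]]
   so A = (2, 5)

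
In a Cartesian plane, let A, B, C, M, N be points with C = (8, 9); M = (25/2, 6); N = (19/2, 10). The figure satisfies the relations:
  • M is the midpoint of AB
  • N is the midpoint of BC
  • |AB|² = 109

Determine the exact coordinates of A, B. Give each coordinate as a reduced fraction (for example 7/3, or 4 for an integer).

A = (14, 1)
B = (11, 11)

1. B_x = 11  [B = 2·N−C = 2·(19/2, 10)−(8, 9)]
2. B_y = 11  [B = 2·N−C = 2·(19/2, 10)−(8, 9)]
   so B = (11, 11)
3. A_x = 14  [A = 2·M−B = 2·(25/2, 6)−(11, 11)]
4. A_y = 1  [A = 2·M−B = 2·(25/2, 6)−(11, 11)]
   so A = (14, 1)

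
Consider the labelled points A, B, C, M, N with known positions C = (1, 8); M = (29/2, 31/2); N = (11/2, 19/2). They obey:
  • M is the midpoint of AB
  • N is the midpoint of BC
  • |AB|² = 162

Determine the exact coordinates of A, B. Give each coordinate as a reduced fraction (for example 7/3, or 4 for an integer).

A = (19, 20)
B = (10, 11)

1. B_x = 10  [B = 2·N−C = 2·(11/2, 19/2)−(1, 8)]
2. B_y = 11  [B = 2·N−C = 2·(11/2, 19/2)−(1, 8)]
   so B = (10, 11)
3. A_x = 19  [A = 2·M−B = 2·(29/2, 31/2)−(10, 11)]
4. A_y = 20  [A = 2·M−B = 2·(29/2, 31/2)−(10, 11)]
   so A = (19, 20)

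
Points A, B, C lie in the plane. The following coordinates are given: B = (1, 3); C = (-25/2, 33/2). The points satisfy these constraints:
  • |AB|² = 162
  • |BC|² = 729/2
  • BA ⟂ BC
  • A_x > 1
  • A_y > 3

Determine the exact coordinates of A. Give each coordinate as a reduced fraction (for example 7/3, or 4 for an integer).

1. A_x = 10  [[BA ⟂ BC ⇒ -27/2x+27/2y-27=0] ∩ [|A−(1, 3)|²=162]]
2. A_y = 12  [[BA ⟂ BC ⇒ -27/2x+27/2y-27=0] ∩ [|A−(1, 3)|²=162]]
   so A = (10, 12)

A = (10, 12)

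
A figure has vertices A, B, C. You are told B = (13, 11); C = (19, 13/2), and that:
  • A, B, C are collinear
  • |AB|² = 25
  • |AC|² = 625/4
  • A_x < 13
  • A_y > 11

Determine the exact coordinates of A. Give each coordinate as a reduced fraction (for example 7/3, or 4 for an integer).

A = (9, 14)

1. A_x = 9  [[A, B, C are collinear ⇒ 9/2x+6y-249/2=0] ∩ [|A−(13, 11)|²=25]]
2. A_y = 14  [[A, B, C are collinear ⇒ 9/2x+6y-249/2=0] ∩ [|A−(13, 11)|²=25]]
   so A = (9, 14)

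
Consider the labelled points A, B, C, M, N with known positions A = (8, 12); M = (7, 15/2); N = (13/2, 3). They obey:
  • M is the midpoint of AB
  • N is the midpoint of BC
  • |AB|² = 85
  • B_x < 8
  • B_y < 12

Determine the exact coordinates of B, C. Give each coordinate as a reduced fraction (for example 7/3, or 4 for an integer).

B = (6, 3)
C = (7, 3)

1. B_x = 6  [B = 2·M−A = 2·(7, 15/2)−(8, 12)]
2. B_y = 3  [B = 2·M−A = 2·(7, 15/2)−(8, 12)]
   so B = (6, 3)
3. C_x = 7  [C = 2·N−B = 2·(13/2, 3)−(6, 3)]
4. C_y = 3  [C = 2·N−B = 2·(13/2, 3)−(6, 3)]
   so C = (7, 3)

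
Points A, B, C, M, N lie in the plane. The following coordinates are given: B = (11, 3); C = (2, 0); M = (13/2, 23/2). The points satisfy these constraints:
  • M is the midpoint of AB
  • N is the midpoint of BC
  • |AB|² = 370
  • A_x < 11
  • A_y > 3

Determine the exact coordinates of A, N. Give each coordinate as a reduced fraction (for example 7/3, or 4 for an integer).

1. A_x = 2  [A = 2·M−B = 2·(13/2, 23/2)−(11, 3)]
2. A_y = 20  [A = 2·M−B = 2·(13/2, 23/2)−(11, 3)]
   so A = (2, 20)
3. N_x = 13/2  [2·N = B+C = (11, 3)+(2, 0)]
4. N_y = 3/2  [2·N = B+C = (11, 3)+(2, 0)]
   so N = (13/2, 3/2)

A = (2, 20)
N = (13/2, 3/2)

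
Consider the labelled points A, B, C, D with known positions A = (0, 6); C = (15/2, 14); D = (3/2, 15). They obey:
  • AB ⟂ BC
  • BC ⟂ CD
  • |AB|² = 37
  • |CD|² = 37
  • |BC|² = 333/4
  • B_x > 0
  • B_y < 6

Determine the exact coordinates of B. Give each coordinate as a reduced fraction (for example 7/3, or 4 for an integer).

B = (6, 5)

1. B_x = 6  [[BC ⟂ CD ⇒ 6x-1y-31=0] ∩ [|B−(0, 6)|²=37]]
2. B_y = 5  [[BC ⟂ CD ⇒ 6x-1y-31=0] ∩ [|B−(0, 6)|²=37]]
   so B = (6, 5)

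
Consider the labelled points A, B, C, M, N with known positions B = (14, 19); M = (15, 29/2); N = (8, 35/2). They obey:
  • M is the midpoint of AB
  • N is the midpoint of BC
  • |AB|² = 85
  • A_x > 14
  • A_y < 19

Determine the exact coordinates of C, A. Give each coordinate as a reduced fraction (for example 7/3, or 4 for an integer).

C = (2, 16)
A = (16, 10)

1. A_x = 16  [A = 2·M−B = 2·(15, 29/2)−(14, 19)]
2. A_y = 10  [A = 2·M−B = 2·(15, 29/2)−(14, 19)]
   so A = (16, 10)
3. C_x = 2  [C = 2·N−B = 2·(8, 35/2)−(14, 19)]
4. C_y = 16  [C = 2·N−B = 2·(8, 35/2)−(14, 19)]
   so C = (2, 16)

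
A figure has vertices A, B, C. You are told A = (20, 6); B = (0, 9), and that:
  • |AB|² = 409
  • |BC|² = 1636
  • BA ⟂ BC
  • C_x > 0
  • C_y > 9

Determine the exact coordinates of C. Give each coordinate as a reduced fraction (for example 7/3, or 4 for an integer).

1. C_x = 6  [[BA ⟂ BC ⇒ 20x-3y+27=0] ∩ [|C−(0, 9)|²=1636]]
2. C_y = 49  [[BA ⟂ BC ⇒ 20x-3y+27=0] ∩ [|C−(0, 9)|²=1636]]
   so C = (6, 49)

C = (6, 49)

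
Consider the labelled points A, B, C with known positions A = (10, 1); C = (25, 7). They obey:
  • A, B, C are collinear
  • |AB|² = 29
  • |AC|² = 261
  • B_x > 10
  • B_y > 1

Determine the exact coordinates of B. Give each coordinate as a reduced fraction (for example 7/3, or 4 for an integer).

1. B_x = 15  [[A, B, C are collinear ⇒ 6x-15y-45=0] ∩ [|B−(10, 1)|²=29]]
2. B_y = 3  [[A, B, C are collinear ⇒ 6x-15y-45=0] ∩ [|B−(10, 1)|²=29]]
   so B = (15, 3)

B = (15, 3)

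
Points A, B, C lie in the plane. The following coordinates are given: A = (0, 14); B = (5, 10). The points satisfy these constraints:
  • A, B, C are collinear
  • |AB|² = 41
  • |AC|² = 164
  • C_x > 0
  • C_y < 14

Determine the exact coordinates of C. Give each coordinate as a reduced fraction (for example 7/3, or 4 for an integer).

1. C_x = 10  [[A, B, C are collinear ⇒ 4x+5y-70=0] ∩ [|C−(0, 14)|²=164]]
2. C_y = 6  [[A, B, C are collinear ⇒ 4x+5y-70=0] ∩ [|C−(0, 14)|²=164]]
   so C = (10, 6)

C = (10, 6)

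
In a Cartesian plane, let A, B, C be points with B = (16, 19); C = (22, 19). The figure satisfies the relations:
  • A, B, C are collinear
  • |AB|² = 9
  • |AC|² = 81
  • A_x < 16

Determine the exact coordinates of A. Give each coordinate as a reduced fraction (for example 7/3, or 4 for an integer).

A = (13, 19)

1. A_x = 13  [[A, B, C are collinear ⇒ 6y-114=0] ∩ [|A−(16, 19)|²=9]]
2. A_y = 19  [[A, B, C are collinear ⇒ 6y-114=0] ∩ [|A−(16, 19)|²=9]]
   so A = (13, 19)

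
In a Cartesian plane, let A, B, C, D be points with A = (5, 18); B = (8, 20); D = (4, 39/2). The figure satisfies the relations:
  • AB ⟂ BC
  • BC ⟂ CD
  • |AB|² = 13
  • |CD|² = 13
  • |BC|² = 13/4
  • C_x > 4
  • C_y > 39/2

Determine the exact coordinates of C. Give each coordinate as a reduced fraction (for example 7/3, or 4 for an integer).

1. C_x = 7  [[AB ⟂ BC ⇒ 3x+2y-64=0] ∩ [|C−(4, 39/2)|²=13]]
2. C_y = 43/2  [[AB ⟂ BC ⇒ 3x+2y-64=0] ∩ [|C−(4, 39/2)|²=13]]
   so C = (7, 43/2)

C = (7, 43/2)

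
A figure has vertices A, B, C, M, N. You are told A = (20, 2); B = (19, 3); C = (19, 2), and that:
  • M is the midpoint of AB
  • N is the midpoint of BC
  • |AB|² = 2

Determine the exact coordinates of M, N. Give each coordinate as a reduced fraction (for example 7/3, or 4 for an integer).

M = (39/2, 5/2)
N = (19, 5/2)

1. M_x = 39/2  [2·M = A+B = (20, 2)+(19, 3)]
2. M_y = 5/2  [2·M = A+B = (20, 2)+(19, 3)]
   so M = (39/2, 5/2)
3. N_x = 19  [2·N = B+C = (19, 3)+(19, 2)]
4. N_y = 5/2  [2·N = B+C = (19, 3)+(19, 2)]
   so N = (19, 5/2)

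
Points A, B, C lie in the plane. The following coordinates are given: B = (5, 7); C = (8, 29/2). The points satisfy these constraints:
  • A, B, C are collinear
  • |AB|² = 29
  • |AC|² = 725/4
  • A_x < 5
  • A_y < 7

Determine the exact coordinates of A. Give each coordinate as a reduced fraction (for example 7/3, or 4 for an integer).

1. A_x = 3  [[A, B, C are collinear ⇒ -15/2x+3y+33/2=0] ∩ [|A−(5, 7)|²=29]]
2. A_y = 2  [[A, B, C are collinear ⇒ -15/2x+3y+33/2=0] ∩ [|A−(5, 7)|²=29]]
   so A = (3, 2)

A = (3, 2)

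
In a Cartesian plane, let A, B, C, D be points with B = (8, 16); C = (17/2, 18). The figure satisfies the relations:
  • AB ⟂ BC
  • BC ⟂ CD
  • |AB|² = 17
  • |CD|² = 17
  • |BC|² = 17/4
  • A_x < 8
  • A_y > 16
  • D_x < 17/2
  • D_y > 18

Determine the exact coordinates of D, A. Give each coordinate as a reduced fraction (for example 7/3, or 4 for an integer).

D = (9/2, 19)
A = (4, 17)

1. D_x = 9/2  [[BC ⟂ CD ⇒ 1/2x+2y-161/4=0] ∩ [|D−(17/2, 18)|²=17]]
2. D_y = 19  [[BC ⟂ CD ⇒ 1/2x+2y-161/4=0] ∩ [|D−(17/2, 18)|²=17]]
   so D = (9/2, 19)
3. A_x = 4  [[AB ⟂ BC ⇒ -1/2x-2y+36=0] ∩ [|A−(8, 16)|²=17]]
4. A_y = 17  [[AB ⟂ BC ⇒ -1/2x-2y+36=0] ∩ [|A−(8, 16)|²=17]]
   so A = (4, 17)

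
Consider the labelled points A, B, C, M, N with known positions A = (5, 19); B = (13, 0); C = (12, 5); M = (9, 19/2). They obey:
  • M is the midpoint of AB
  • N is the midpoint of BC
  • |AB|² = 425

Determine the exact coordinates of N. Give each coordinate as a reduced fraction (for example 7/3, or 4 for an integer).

N = (25/2, 5/2)

1. N_x = 25/2  [2·N = B+C = (13, 0)+(12, 5)]
2. N_y = 5/2  [2·N = B+C = (13, 0)+(12, 5)]
   so N = (25/2, 5/2)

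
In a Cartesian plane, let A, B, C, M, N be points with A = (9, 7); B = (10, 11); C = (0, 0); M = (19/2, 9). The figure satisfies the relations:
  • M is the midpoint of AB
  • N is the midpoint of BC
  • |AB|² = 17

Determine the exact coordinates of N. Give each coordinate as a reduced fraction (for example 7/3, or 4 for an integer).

N = (5, 11/2)

1. N_x = 5  [2·N = B+C = (10, 11)+(0, 0)]
2. N_y = 11/2  [2·N = B+C = (10, 11)+(0, 0)]
   so N = (5, 11/2)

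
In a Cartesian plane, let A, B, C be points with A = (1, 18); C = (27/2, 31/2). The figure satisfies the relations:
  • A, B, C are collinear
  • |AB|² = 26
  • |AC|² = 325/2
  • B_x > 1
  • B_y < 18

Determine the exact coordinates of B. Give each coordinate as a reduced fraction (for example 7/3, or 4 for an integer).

1. B_x = 6  [[A, B, C are collinear ⇒ -5/2x-25/2y+455/2=0] ∩ [|B−(1, 18)|²=26]]
2. B_y = 17  [[A, B, C are collinear ⇒ -5/2x-25/2y+455/2=0] ∩ [|B−(1, 18)|²=26]]
   so B = (6, 17)

B = (6, 17)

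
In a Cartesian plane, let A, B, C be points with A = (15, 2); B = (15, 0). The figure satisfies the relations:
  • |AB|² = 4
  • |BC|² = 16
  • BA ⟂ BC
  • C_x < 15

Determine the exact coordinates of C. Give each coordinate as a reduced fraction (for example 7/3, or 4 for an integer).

C = (11, 0)

1. C_x = 11  [[BA ⟂ BC ⇒ 2y=0] ∩ [|C−(15, 0)|²=16]]
2. C_y = 0  [[BA ⟂ BC ⇒ 2y=0] ∩ [|C−(15, 0)|²=16]]
   so C = (11, 0)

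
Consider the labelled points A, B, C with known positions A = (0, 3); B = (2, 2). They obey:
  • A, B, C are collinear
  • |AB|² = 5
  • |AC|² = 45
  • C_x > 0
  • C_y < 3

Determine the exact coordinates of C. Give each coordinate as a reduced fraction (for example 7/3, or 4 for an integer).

1. C_x = 6  [[A, B, C are collinear ⇒ 1x+2y-6=0] ∩ [|C−(0, 3)|²=45]]
2. C_y = 0  [[A, B, C are collinear ⇒ 1x+2y-6=0] ∩ [|C−(0, 3)|²=45]]
   so C = (6, 0)

C = (6, 0)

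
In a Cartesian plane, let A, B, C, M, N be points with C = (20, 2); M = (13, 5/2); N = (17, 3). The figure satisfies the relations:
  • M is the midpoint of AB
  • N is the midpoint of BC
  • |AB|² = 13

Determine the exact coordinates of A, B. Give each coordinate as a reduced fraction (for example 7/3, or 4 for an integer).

A = (12, 1)
B = (14, 4)

1. B_x = 14  [B = 2·N−C = 2·(17, 3)−(20, 2)]
2. B_y = 4  [B = 2·N−C = 2·(17, 3)−(20, 2)]
   so B = (14, 4)
3. A_x = 12  [A = 2·M−B = 2·(13, 5/2)−(14, 4)]
4. A_y = 1  [A = 2·M−B = 2·(13, 5/2)−(14, 4)]
   so A = (12, 1)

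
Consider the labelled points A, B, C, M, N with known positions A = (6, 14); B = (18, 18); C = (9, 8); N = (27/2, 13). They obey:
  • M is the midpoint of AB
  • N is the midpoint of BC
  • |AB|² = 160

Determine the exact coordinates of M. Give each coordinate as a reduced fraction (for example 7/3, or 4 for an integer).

1. M_x = 12  [2·M = A+B = (6, 14)+(18, 18)]
2. M_y = 16  [2·M = A+B = (6, 14)+(18, 18)]
   so M = (12, 16)

M = (12, 16)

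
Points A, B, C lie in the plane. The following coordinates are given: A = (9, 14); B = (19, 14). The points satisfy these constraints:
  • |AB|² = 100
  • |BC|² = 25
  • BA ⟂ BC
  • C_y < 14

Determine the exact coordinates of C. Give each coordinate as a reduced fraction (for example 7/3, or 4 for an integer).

1. C_x = 19  [[BA ⟂ BC ⇒ -10x+190=0] ∩ [|C−(19, 14)|²=25]]
2. C_y = 9  [[BA ⟂ BC ⇒ -10x+190=0] ∩ [|C−(19, 14)|²=25]]
   so C = (19, 9)

C = (19, 9)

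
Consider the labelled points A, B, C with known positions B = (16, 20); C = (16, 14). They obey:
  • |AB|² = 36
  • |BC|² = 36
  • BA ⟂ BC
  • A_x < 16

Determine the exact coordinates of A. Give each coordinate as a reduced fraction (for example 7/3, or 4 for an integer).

A = (10, 20)

1. A_x = 10  [[BA ⟂ BC ⇒ -6y+120=0] ∩ [|A−(16, 20)|²=36]]
2. A_y = 20  [[BA ⟂ BC ⇒ -6y+120=0] ∩ [|A−(16, 20)|²=36]]
   so A = (10, 20)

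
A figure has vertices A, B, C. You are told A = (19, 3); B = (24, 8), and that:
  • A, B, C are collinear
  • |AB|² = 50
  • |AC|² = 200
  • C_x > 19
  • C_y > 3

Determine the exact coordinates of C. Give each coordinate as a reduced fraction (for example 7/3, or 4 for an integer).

C = (29, 13)

1. C_x = 29  [[A, B, C are collinear ⇒ -5x+5y+80=0] ∩ [|C−(19, 3)|²=200]]
2. C_y = 13  [[A, B, C are collinear ⇒ -5x+5y+80=0] ∩ [|C−(19, 3)|²=200]]
   so C = (29, 13)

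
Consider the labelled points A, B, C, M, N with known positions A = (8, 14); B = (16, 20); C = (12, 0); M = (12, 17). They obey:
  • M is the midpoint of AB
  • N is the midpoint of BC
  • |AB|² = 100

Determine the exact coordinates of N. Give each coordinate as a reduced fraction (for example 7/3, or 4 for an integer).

1. N_x = 14  [2·N = B+C = (16, 20)+(12, 0)]
2. N_y = 10  [2·N = B+C = (16, 20)+(12, 0)]
   so N = (14, 10)

N = (14, 10)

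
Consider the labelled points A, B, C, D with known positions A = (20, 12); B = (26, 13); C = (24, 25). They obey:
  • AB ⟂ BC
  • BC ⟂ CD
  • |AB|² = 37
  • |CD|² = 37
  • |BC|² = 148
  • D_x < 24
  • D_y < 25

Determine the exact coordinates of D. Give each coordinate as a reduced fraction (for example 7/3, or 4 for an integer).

1. D_x = 18  [[BC ⟂ CD ⇒ -2x+12y-252=0] ∩ [|D−(24, 25)|²=37]]
2. D_y = 24  [[BC ⟂ CD ⇒ -2x+12y-252=0] ∩ [|D−(24, 25)|²=37]]
   so D = (18, 24)

D = (18, 24)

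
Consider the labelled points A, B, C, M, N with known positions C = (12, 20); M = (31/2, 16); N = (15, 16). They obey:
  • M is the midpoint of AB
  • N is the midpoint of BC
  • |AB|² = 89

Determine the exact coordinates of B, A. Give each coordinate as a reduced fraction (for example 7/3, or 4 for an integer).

1. B_x = 18  [B = 2·N−C = 2·(15, 16)−(12, 20)]
2. B_y = 12  [B = 2·N−C = 2·(15, 16)−(12, 20)]
   so B = (18, 12)
3. A_x = 13  [A = 2·M−B = 2·(31/2, 16)−(18, 12)]
4. A_y = 20  [A = 2·M−B = 2·(31/2, 16)−(18, 12)]
   so A = (13, 20)

B = (18, 12)
A = (13, 20)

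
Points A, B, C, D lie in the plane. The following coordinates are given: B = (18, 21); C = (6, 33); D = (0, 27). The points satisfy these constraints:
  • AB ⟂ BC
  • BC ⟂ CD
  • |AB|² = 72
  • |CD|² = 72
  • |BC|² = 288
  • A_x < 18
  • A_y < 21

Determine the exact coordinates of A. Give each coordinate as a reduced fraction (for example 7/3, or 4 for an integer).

A = (12, 15)

1. A_x = 12  [[AB ⟂ BC ⇒ 12x-12y+36=0] ∩ [|A−(18, 21)|²=72]]
2. A_y = 15  [[AB ⟂ BC ⇒ 12x-12y+36=0] ∩ [|A−(18, 21)|²=72]]
   so A = (12, 15)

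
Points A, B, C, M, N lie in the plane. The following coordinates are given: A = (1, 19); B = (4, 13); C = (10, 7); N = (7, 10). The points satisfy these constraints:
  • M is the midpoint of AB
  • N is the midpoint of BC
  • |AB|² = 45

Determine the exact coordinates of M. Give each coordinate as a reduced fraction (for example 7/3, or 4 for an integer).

M = (5/2, 16)

1. M_x = 5/2  [2·M = A+B = (1, 19)+(4, 13)]
2. M_y = 16  [2·M = A+B = (1, 19)+(4, 13)]
   so M = (5/2, 16)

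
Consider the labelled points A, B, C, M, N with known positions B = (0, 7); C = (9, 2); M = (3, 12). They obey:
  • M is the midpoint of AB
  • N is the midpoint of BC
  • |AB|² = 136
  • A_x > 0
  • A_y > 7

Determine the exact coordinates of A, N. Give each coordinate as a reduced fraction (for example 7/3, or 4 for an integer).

A = (6, 17)
N = (9/2, 9/2)

1. A_x = 6  [A = 2·M−B = 2·(3, 12)−(0, 7)]
2. A_y = 17  [A = 2·M−B = 2·(3, 12)−(0, 7)]
   so A = (6, 17)
3. N_x = 9/2  [2·N = B+C = (0, 7)+(9, 2)]
4. N_y = 9/2  [2·N = B+C = (0, 7)+(9, 2)]
   so N = (9/2, 9/2)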